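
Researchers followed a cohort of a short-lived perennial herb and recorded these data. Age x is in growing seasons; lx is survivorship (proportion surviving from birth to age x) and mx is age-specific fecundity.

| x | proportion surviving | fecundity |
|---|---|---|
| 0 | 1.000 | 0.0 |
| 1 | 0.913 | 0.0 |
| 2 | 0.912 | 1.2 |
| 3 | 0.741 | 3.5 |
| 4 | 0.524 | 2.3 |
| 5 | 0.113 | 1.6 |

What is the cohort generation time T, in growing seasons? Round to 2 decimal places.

3.09

lx·mx: 0, 0, 1.0944, 2.5935, 1.2052, 0.1808 → R0 = 5.0739
x·lx·mx: 0, 0, 2.1888, 7.7805, 4.8208, 0.904 → Σ = 15.6941
T = 15.6941 / 5.0739 = 3.093104… → 3.09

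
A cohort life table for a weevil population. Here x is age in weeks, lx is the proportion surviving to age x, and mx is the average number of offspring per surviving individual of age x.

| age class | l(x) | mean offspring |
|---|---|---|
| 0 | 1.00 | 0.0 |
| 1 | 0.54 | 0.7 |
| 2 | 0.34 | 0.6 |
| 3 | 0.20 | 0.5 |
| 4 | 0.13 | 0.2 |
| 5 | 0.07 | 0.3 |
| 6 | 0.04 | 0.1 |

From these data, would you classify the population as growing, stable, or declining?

declining

R0 = Σ lx·mx = 0 + 0.378 + 0.204 + 0.1 + 0.026 + 0.021 + 0.004 = 0.733
R0 < 1, so the population is declining.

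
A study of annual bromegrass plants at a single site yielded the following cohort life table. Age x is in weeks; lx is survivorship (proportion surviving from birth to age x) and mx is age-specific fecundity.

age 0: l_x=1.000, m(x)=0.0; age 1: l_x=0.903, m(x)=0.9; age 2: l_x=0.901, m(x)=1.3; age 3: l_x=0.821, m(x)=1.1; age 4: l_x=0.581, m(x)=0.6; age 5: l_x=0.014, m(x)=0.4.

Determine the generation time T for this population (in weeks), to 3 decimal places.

lx·mx: 0, 0.8127, 1.1713, 0.9031, 0.3486, 0.0056 → R0 = 3.2413
x·lx·mx: 0, 0.8127, 2.3426, 2.7093, 1.3944, 0.028 → Σ = 7.287
T = 7.287 / 3.2413 = 2.248172… → 2.248

2.248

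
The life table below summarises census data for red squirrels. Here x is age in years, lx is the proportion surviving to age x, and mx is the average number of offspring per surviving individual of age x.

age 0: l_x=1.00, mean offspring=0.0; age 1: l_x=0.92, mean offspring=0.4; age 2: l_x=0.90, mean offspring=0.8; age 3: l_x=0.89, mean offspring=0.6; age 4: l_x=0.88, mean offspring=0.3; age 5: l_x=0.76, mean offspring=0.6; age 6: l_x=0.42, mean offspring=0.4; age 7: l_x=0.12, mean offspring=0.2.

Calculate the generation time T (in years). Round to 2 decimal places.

3.13

lx·mx: 0, 0.368, 0.72, 0.534, 0.264, 0.456, 0.168, 0.024 → R0 = 2.534
x·lx·mx: 0, 0.368, 1.44, 1.602, 1.056, 2.28, 1.008, 0.168 → Σ = 7.922
T = 7.922 / 2.534 = 3.126283… → 3.13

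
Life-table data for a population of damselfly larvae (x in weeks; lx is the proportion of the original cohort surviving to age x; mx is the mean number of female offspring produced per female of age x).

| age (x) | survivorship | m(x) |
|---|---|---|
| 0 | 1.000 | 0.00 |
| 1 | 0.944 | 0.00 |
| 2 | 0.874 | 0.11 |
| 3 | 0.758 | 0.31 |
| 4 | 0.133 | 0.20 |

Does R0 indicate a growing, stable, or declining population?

declining

R0 = Σ lx·mx = 0 + 0 + 0.09614 + 0.23498 + 0.0266 = 0.35772
R0 < 1, so the population is declining.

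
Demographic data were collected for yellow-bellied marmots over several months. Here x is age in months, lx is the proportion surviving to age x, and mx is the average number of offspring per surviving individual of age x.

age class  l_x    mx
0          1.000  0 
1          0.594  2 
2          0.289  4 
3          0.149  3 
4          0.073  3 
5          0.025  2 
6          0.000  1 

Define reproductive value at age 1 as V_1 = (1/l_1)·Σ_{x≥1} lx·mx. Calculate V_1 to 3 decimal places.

lx·mx for x ≥ 1: 1.188, 1.156, 0.447, 0.219, 0.05, 0 → sum = 3.06
V_1 = 3.06 / l_1 = 3.06 / 0.594 = 5.151515… → 5.152

5.152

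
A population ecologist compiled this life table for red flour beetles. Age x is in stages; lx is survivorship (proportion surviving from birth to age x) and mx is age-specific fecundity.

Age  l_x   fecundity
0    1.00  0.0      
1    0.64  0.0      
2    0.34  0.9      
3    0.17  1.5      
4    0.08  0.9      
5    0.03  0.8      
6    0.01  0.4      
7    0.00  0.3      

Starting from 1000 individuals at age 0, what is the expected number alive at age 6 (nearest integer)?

Expected survivors = N0 · l_6 = 1000 × 0.01 = 10 → 10

10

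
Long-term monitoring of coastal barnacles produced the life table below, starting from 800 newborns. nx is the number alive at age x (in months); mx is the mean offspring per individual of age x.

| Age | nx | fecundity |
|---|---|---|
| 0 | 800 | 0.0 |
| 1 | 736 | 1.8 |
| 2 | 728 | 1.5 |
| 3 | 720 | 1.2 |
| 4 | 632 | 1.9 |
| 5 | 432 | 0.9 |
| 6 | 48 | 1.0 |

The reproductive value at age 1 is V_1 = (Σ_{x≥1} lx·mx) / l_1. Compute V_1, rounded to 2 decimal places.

lx = nx/n0 = nx/800: 1, 0.92, 0.91, 0.9, 0.79, 0.54, 0.06
lx·mx for x ≥ 1: 1.656, 1.365, 1.08, 1.501, 0.486, 0.06 → sum = 6.148
V_1 = 6.148 / l_1 = 6.148 / 0.92 = 6.682609… → 6.68

6.68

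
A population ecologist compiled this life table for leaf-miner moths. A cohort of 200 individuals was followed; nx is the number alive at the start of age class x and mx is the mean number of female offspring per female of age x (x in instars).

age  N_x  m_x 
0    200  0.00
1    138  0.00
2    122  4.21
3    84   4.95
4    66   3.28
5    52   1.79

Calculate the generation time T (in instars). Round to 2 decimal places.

lx = nx/n0 = nx/200: 1, 0.69, 0.61, 0.42, 0.33, 0.26
lx·mx: 0, 0, 2.5681, 2.079, 1.0824, 0.4654 → R0 = 6.1949
x·lx·mx: 0, 0, 5.1362, 6.237, 4.3296, 2.327 → Σ = 18.0298
T = 18.0298 / 6.1949 = 2.910426… → 2.91

2.91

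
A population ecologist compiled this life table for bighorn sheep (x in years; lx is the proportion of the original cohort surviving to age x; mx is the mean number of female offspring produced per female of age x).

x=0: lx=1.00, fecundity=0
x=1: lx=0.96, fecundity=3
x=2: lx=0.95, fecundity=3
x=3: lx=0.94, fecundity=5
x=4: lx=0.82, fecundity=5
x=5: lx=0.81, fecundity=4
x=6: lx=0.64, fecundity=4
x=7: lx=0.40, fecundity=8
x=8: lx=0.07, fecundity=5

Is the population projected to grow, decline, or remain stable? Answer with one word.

growing

R0 = Σ lx·mx = 0 + 2.88 + 2.85 + 4.7 + 4.1 + 3.24 + 2.56 + 3.2 + 0.35 = 23.88
R0 > 1, so the population is growing.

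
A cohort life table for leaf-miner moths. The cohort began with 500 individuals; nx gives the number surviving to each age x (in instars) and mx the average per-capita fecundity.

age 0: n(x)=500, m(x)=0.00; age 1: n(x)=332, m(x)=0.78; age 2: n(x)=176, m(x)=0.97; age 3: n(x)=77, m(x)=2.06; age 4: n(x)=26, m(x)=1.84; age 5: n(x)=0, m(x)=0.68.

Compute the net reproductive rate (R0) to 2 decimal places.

lx = nx/n0 = nx/500: 1, 0.664, 0.352, 0.154, 0.052, 0
lx·mx by age: 0, 0.51792, 0.34144, 0.31724, 0.09568, 0
R0 = Σ lx·mx = 1.27228 → 1.27

1.27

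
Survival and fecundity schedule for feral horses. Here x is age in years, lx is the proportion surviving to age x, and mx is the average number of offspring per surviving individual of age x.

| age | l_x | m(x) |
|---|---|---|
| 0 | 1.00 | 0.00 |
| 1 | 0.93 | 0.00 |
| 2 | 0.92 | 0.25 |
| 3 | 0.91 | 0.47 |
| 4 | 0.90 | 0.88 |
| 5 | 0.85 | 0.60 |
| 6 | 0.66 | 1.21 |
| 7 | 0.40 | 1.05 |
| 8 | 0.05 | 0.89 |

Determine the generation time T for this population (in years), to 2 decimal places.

4.82

lx·mx: 0, 0, 0.23, 0.4277, 0.792, 0.51, 0.7986, 0.42, 0.0445 → R0 = 3.2228
x·lx·mx: 0, 0, 0.46, 1.2831, 3.168, 2.55, 4.7916, 2.94, 0.356 → Σ = 15.5487
T = 15.5487 / 3.2228 = 4.824594… → 4.82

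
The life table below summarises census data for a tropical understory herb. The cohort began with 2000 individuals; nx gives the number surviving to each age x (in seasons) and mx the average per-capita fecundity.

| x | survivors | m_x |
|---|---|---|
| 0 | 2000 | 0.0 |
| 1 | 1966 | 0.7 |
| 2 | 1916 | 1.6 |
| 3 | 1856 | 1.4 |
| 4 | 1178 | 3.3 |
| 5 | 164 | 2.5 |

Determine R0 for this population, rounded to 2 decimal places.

5.67

lx = nx/n0 = nx/2000: 1, 0.983, 0.958, 0.928, 0.589, 0.082
lx·mx by age: 0, 0.6881, 1.5328, 1.2992, 1.9437, 0.205
R0 = Σ lx·mx = 5.6688 → 5.67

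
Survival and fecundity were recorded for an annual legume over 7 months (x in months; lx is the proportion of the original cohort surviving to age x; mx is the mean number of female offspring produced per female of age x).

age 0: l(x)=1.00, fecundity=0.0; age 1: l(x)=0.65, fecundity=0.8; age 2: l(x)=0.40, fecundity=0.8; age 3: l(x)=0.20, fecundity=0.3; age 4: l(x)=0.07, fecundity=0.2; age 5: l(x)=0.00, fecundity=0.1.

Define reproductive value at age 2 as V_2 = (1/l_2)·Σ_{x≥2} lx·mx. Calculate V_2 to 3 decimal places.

0.985

lx·mx for x ≥ 2: 0.32, 0.06, 0.014, 0 → sum = 0.394
V_2 = 0.394 / l_2 = 0.394 / 0.4 = 0.985 → 0.985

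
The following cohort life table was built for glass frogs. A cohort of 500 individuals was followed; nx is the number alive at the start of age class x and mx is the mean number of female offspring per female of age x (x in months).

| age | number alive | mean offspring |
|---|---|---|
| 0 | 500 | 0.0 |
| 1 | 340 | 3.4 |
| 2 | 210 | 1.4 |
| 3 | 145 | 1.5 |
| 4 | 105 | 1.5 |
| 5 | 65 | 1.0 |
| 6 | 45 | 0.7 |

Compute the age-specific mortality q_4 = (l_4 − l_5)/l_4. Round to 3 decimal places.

0.381

lx = nx/n0 = nx/500: 1, 0.68, 0.42, 0.29, 0.21, 0.13, 0.09
q_4 = (l_4 − l_5) / l_4 = (0.21 − 0.13) / 0.21
     = 0.08 / 0.21 = 0.380952… → 0.381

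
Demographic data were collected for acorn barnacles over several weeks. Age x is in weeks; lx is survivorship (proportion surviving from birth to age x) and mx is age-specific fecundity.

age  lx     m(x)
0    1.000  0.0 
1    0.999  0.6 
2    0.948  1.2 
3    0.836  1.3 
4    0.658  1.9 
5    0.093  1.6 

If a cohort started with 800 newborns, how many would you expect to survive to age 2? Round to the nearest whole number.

758

Expected survivors = N0 · l_2 = 800 × 0.948 = 758.4 → 758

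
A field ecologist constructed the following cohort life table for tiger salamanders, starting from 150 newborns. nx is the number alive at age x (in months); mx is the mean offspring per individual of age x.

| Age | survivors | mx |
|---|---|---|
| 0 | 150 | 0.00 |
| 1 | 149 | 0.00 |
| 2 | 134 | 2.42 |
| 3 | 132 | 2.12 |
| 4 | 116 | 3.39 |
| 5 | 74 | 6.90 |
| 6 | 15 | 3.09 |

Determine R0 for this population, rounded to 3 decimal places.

10.362

lx = nx/n0 = nx/150: 1, 0.99333…, 0.89333…, 0.88, 0.77333…, 0.49333…, 0.1
lx·mx by age: 0, 0, 2.161867…, 1.8656, 2.6216…, 3.404…, 0.309
R0 = Σ lx·mx = 10.362067… → 10.362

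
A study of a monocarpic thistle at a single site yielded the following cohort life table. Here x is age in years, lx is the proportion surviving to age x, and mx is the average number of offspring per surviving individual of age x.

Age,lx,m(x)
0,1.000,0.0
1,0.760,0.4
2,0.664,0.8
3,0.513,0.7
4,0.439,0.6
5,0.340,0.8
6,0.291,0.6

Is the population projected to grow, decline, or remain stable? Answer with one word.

R0 = Σ lx·mx = 0 + 0.304 + 0.5312 + 0.3591 + 0.2634 + 0.272 + 0.1746 = 1.9043
R0 > 1, so the population is growing.

growing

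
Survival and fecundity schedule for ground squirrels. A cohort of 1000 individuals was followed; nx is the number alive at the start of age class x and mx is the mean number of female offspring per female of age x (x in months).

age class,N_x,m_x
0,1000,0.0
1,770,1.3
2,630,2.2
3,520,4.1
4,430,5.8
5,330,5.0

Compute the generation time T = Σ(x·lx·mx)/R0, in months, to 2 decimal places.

lx = nx/n0 = nx/1000: 1, 0.77, 0.63, 0.52, 0.43, 0.33
lx·mx: 0, 1.001, 1.386, 2.132, 2.494, 1.65 → R0 = 8.663
x·lx·mx: 0, 1.001, 2.772, 6.396, 9.976, 8.25 → Σ = 28.395
T = 28.395 / 8.663 = 3.277733… → 3.28

3.28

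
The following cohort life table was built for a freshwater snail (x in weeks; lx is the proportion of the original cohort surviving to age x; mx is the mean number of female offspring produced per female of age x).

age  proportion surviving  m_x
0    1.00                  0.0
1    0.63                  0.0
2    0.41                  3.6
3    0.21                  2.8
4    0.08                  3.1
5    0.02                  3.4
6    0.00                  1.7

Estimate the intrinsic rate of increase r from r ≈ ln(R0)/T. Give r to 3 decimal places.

R0 = Σ lx·mx = 0 + 0 + 1.476 + 0.588 + 0.248 + 0.068 + 0 = 2.38
Σ x·lx·mx = 6.048; T = 6.048/2.38 = 2.54118…
r ≈ ln(R0)/T = ln(2.38)/2.54118… = 0.34122… → 0.341

0.341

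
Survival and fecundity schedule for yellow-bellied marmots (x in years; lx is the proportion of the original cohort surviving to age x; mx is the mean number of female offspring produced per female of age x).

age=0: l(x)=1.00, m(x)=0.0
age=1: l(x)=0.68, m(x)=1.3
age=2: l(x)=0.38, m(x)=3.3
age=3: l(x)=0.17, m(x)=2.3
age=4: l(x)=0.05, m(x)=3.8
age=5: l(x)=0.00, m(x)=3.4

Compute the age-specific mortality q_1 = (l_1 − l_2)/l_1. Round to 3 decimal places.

0.441

q_1 = (l_1 − l_2) / l_1 = (0.68 − 0.38) / 0.68
     = 0.3 / 0.68 = 0.441176… → 0.441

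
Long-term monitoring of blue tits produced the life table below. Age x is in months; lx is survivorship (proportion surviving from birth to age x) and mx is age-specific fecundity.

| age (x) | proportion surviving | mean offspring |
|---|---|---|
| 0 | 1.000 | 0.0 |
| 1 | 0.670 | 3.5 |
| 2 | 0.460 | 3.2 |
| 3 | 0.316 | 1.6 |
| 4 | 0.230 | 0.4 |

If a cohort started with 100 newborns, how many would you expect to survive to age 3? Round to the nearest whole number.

32

Expected survivors = N0 · l_3 = 100 × 0.316 = 31.6 → 32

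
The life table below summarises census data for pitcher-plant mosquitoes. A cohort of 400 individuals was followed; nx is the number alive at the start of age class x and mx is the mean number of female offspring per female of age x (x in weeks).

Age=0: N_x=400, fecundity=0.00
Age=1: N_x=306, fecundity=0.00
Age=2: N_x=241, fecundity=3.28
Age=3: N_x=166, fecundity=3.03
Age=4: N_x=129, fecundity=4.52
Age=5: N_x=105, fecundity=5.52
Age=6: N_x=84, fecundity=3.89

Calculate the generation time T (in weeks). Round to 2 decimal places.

lx = nx/n0 = nx/400: 1, 0.765, 0.6025, 0.415, 0.3225, 0.2625, 0.21
lx·mx: 0, 0, 1.9762, 1.25745, 1.4577, 1.449, 0.8169 → R0 = 6.95725
x·lx·mx: 0, 0, 3.9524, 3.77235, 5.8308, 7.245, 4.9014 → Σ = 25.70195
T = 25.70195 / 6.95725 = 3.694269… → 3.69

3.69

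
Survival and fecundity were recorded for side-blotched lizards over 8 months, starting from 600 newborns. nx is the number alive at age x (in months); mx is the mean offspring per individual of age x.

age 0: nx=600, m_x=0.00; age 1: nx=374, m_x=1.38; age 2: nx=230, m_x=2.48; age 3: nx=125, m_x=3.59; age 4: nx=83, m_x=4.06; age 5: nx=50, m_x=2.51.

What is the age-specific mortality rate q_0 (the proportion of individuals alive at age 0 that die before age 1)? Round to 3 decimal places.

0.377

lx = nx/n0 = nx/600: 1, 0.62333…, 0.38333…, 0.20833…, 0.13833…, 0.08333…
q_0 = (l_0 − l_1) / l_0 = (1 − 0.623333…) / 1
     = 0.376667… / 1 = 0.376667… → 0.377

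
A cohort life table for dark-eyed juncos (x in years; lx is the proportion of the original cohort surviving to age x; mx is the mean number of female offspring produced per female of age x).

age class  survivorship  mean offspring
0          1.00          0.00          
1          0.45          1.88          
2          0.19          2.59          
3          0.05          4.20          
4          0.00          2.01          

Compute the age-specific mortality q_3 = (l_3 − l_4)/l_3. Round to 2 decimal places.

1.00

q_3 = (l_3 − l_4) / l_3 = (0.05 − 0) / 0.05
     = 0.05 / 0.05 = 1 → 1.00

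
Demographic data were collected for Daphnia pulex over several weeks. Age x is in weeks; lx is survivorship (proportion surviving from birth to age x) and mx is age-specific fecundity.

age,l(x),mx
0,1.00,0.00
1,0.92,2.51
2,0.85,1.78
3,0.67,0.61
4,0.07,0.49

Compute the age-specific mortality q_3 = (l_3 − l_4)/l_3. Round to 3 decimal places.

q_3 = (l_3 − l_4) / l_3 = (0.67 − 0.07) / 0.67
     = 0.6 / 0.67 = 0.895522… → 0.896

0.896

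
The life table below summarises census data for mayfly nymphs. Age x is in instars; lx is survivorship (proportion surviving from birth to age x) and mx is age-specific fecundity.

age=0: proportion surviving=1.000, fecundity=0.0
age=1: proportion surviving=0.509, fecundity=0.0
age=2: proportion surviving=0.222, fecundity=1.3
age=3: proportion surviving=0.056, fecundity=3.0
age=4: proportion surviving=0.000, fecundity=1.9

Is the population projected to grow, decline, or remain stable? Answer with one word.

R0 = Σ lx·mx = 0 + 0 + 0.2886 + 0.168 + 0 = 0.4566
R0 < 1, so the population is declining.

declining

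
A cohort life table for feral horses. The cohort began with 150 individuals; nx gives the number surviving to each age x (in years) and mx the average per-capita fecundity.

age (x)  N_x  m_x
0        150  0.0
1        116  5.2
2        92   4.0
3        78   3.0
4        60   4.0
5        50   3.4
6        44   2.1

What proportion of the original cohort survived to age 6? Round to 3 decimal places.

0.293

l_6 = n_6/n_0 = 44/150 = 0.293333… → 0.293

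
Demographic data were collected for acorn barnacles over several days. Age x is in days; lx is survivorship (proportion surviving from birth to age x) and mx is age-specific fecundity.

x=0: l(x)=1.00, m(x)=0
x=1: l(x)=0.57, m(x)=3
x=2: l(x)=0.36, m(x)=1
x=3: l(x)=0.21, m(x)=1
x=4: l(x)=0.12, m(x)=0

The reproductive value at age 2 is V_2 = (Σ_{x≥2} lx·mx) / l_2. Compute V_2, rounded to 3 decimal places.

1.583

lx·mx for x ≥ 2: 0.36, 0.21, 0 → sum = 0.57
V_2 = 0.57 / l_2 = 0.57 / 0.36 = 1.583333… → 1.583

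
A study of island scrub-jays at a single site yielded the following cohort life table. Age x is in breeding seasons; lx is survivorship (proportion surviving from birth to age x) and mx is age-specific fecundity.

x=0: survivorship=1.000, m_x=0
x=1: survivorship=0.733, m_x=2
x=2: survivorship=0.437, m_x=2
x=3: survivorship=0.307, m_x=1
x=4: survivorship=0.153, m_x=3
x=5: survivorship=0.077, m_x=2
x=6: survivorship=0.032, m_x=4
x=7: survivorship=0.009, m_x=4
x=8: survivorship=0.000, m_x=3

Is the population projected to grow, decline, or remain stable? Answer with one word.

R0 = Σ lx·mx = 0 + 1.466 + 0.874 + 0.307 + 0.459 + 0.154 + 0.128 + 0.036 + 0 = 3.424
R0 > 1, so the population is growing.

growing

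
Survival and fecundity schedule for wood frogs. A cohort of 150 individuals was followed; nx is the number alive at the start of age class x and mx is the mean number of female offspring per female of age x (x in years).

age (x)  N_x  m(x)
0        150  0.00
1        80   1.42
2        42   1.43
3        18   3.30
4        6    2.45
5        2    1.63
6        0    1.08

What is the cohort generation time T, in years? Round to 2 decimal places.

lx = nx/n0 = nx/150: 1, 0.53333…, 0.28, 0.12, 0.04, 0.01333…, 0
lx·mx: 0, 0.757333…, 0.4004, 0.396, 0.098, 0.021733…, 0 → R0 = 1.673467…
x·lx·mx: 0, 0.757333…, 0.8008, 1.188, 0.392, 0.108667…, 0 → Σ = 3.2468…
T = 3.2468… / 1.673467… = 1.940164… → 1.94

1.94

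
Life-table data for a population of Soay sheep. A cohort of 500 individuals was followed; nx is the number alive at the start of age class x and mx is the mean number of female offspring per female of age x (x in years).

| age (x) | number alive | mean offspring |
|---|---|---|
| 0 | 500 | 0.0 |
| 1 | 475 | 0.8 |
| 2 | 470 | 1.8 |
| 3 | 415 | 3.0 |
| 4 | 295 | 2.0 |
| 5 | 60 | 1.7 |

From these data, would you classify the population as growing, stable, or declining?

growing

lx = nx/n0 = nx/500: 1, 0.95, 0.94, 0.83, 0.59, 0.12
R0 = Σ lx·mx = 0 + 0.76 + 1.692 + 2.49 + 1.18 + 0.204 = 6.326
R0 > 1, so the population is growing.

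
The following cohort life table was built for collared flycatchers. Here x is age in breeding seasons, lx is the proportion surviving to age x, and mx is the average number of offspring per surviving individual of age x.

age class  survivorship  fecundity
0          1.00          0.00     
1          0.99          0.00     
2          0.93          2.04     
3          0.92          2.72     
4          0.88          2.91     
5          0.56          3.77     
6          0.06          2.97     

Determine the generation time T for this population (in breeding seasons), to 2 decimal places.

3.59

lx·mx: 0, 0, 1.8972, 2.5024, 2.5608, 2.1112, 0.1782 → R0 = 9.2498
x·lx·mx: 0, 0, 3.7944, 7.5072, 10.2432, 10.556, 1.0692 → Σ = 33.17
T = 33.17 / 9.2498 = 3.586023… → 3.59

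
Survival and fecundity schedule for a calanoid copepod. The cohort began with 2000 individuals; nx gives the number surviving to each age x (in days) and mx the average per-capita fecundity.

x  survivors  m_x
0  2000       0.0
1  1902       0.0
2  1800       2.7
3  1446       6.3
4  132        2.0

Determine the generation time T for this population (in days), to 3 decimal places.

lx = nx/n0 = nx/2000: 1, 0.951, 0.9, 0.723, 0.066
lx·mx: 0, 0, 2.43, 4.5549, 0.132 → R0 = 7.1169
x·lx·mx: 0, 0, 4.86, 13.6647, 0.528 → Σ = 19.0527
T = 19.0527 / 7.1169 = 2.677107… → 2.677

2.677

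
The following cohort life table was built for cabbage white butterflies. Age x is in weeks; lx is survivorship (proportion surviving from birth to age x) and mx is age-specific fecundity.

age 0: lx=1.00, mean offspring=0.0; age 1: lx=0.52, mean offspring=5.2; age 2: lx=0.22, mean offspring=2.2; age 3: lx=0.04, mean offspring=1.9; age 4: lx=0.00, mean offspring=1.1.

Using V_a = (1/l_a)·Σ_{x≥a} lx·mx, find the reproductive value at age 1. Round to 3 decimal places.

6.277

lx·mx for x ≥ 1: 2.704, 0.484, 0.076, 0 → sum = 3.264
V_1 = 3.264 / l_1 = 3.264 / 0.52 = 6.276923… → 6.277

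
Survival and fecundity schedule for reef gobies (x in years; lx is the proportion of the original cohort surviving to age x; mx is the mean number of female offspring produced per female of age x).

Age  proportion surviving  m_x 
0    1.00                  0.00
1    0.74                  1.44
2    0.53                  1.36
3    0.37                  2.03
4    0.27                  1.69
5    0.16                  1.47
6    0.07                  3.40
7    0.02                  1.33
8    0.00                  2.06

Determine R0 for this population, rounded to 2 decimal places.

3.49

lx·mx by age: 0, 1.0656, 0.7208, 0.7511, 0.4563, 0.2352, 0.238, 0.0266, 0
R0 = Σ lx·mx = 3.4936 → 3.49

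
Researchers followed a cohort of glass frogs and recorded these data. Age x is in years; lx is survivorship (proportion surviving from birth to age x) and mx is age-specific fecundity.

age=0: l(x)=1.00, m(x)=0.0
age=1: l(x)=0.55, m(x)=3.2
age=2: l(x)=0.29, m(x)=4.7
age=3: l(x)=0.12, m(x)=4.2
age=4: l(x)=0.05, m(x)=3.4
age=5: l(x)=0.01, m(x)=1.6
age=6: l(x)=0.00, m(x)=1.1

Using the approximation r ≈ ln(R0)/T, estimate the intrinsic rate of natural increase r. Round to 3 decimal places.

R0 = Σ lx·mx = 0 + 1.76 + 1.363 + 0.504 + 0.17 + 0.016 + 0 = 3.813
Σ x·lx·mx = 6.758; T = 6.758/3.813 = 1.77236…
r ≈ ln(R0)/T = ln(3.813)/1.77236… = 0.75516… → 0.755

0.755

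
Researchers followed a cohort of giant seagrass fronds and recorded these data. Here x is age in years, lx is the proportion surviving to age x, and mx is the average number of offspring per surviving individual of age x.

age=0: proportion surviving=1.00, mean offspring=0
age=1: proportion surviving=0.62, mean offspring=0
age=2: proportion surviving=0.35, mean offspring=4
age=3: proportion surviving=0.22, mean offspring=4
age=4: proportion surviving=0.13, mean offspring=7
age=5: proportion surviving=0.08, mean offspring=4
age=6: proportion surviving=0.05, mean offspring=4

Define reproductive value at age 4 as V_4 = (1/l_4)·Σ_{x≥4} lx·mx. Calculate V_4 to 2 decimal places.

lx·mx for x ≥ 4: 0.91, 0.32, 0.2 → sum = 1.43
V_4 = 1.43 / l_4 = 1.43 / 0.13 = 11 → 11.00

11.00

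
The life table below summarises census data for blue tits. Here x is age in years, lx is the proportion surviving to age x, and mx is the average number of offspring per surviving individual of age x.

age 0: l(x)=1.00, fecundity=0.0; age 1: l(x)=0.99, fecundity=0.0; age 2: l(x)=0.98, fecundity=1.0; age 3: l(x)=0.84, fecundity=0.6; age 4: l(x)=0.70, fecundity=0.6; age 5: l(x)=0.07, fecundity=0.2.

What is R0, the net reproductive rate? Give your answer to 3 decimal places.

1.918

lx·mx by age: 0, 0, 0.98, 0.504, 0.42, 0.014
R0 = Σ lx·mx = 1.918 → 1.918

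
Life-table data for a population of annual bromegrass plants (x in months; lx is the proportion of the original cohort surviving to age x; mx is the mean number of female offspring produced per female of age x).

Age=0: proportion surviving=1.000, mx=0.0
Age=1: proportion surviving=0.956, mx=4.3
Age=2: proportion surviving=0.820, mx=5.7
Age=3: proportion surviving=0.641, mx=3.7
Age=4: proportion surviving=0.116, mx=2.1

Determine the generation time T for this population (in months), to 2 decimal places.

1.89

lx·mx: 0, 4.1108, 4.674, 2.3717, 0.2436 → R0 = 11.4001
x·lx·mx: 0, 4.1108, 9.348, 7.1151, 0.9744 → Σ = 21.5483
T = 21.5483 / 11.4001 = 1.890185… → 1.89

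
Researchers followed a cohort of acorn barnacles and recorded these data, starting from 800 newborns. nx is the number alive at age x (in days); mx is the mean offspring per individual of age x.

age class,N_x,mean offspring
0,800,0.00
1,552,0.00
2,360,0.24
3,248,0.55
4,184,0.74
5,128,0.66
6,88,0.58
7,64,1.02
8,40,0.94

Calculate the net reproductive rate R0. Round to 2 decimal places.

0.75

lx = nx/n0 = nx/800: 1, 0.69, 0.45, 0.31, 0.23, 0.16, 0.11, 0.08, 0.05
lx·mx by age: 0, 0, 0.108, 0.1705, 0.1702, 0.1056, 0.0638, 0.0816, 0.047
R0 = Σ lx·mx = 0.7467 → 0.75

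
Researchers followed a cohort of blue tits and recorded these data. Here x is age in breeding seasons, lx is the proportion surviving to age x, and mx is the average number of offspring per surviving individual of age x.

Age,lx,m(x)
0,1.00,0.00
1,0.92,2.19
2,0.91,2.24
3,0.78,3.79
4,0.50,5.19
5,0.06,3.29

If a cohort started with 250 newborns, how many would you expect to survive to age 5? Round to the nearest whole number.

15

Expected survivors = N0 · l_5 = 250 × 0.06 = 15 → 15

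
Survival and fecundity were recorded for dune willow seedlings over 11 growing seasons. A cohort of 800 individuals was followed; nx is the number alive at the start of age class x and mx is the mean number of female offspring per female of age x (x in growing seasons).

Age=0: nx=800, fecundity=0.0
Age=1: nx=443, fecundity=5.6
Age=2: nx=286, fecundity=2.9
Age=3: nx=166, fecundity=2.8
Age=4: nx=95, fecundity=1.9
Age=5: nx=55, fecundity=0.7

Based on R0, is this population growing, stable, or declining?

growing

lx = nx/n0 = nx/800: 1, 0.55375, 0.3575, 0.2075, 0.11875, 0.06875
R0 = Σ lx·mx = 0 + 3.101 + 1.03675 + 0.581 + 0.225625 + 0.048125 = 4.9925
R0 > 1, so the population is growing.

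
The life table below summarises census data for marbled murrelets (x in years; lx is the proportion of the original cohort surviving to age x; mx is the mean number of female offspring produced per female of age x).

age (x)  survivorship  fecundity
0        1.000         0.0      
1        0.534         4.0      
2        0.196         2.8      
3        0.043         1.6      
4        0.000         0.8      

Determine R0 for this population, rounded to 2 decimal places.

2.75

lx·mx by age: 0, 2.136, 0.5488, 0.0688, 0
R0 = Σ lx·mx = 2.7536 → 2.75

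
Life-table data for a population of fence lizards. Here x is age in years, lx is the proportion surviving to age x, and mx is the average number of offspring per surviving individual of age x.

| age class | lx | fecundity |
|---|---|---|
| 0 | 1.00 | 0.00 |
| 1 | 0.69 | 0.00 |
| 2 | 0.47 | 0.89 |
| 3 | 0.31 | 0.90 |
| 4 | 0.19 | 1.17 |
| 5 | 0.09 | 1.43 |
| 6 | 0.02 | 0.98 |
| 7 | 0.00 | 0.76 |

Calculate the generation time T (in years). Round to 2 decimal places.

lx·mx: 0, 0, 0.4183, 0.279, 0.2223, 0.1287, 0.0196, 0 → R0 = 1.0679
x·lx·mx: 0, 0, 0.8366, 0.837, 0.8892, 0.6435, 0.1176, 0 → Σ = 3.3239
T = 3.3239 / 1.0679 = 3.112557… → 3.11

3.11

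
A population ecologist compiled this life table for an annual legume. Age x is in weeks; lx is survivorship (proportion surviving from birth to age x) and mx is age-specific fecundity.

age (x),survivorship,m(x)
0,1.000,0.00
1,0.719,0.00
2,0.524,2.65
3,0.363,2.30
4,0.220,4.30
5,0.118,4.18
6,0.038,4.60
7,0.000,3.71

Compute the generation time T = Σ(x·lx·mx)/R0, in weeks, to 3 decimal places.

3.278

lx·mx: 0, 0, 1.3886, 0.8349, 0.946, 0.49324, 0.1748, 0 → R0 = 3.83754
x·lx·mx: 0, 0, 2.7772, 2.5047, 3.784, 2.4662, 1.0488, 0 → Σ = 12.5809
T = 12.5809 / 3.83754 = 3.278376… → 3.278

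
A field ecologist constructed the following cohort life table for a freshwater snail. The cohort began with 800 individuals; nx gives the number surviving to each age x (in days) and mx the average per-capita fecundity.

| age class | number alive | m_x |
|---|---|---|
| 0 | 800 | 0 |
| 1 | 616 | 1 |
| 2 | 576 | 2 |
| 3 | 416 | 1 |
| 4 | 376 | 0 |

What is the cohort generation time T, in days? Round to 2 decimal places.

1.91

lx = nx/n0 = nx/800: 1, 0.77, 0.72, 0.52, 0.47
lx·mx: 0, 0.77, 1.44, 0.52, 0 → R0 = 2.73
x·lx·mx: 0, 0.77, 2.88, 1.56, 0 → Σ = 5.21
T = 5.21 / 2.73 = 1.908425… → 1.91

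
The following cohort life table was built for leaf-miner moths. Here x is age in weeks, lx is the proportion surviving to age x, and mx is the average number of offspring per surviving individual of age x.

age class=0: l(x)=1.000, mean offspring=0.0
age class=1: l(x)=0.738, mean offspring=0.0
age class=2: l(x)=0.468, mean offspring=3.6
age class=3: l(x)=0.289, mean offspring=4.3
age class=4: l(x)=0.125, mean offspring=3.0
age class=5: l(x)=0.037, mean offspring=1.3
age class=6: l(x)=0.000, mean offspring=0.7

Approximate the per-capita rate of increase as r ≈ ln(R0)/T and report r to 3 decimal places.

0.458

R0 = Σ lx·mx = 0 + 0 + 1.6848 + 1.2427 + 0.375 + 0.0481 + 0 = 3.3506
Σ x·lx·mx = 8.8382; T = 8.8382/3.3506 = 2.6378…
r ≈ ln(R0)/T = ln(3.3506)/2.6378… = 0.45839… → 0.458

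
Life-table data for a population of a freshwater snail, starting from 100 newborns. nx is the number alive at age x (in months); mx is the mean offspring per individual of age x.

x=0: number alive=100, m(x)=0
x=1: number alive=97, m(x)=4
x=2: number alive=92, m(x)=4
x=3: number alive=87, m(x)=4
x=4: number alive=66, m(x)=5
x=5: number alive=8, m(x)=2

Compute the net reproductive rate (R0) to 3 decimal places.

lx = nx/n0 = nx/100: 1, 0.97, 0.92, 0.87, 0.66, 0.08
lx·mx by age: 0, 3.88, 3.68, 3.48, 3.3, 0.16
R0 = Σ lx·mx = 14.5 → 14.500

14.500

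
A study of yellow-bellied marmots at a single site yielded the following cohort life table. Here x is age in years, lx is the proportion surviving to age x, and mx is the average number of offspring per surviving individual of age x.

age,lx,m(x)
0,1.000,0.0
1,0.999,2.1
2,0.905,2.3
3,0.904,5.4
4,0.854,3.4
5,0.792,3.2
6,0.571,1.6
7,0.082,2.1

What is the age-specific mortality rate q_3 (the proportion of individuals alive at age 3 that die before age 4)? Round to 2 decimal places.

0.06

q_3 = (l_3 − l_4) / l_3 = (0.904 − 0.854) / 0.904
     = 0.05 / 0.904 = 0.05531… → 0.06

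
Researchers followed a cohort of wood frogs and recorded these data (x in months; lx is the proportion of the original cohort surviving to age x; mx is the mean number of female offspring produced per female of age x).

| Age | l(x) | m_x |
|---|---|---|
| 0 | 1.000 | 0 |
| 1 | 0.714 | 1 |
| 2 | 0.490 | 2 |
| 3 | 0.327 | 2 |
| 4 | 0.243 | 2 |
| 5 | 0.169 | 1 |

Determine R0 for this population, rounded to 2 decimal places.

3.00

lx·mx by age: 0, 0.714, 0.98, 0.654, 0.486, 0.169
R0 = Σ lx·mx = 3.003 → 3.00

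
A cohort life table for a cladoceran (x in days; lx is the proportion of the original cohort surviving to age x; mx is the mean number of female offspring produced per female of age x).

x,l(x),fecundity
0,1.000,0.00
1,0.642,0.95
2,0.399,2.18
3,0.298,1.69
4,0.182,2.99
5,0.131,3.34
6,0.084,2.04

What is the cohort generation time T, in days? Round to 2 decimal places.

lx·mx: 0, 0.6099, 0.86982, 0.50362, 0.54418, 0.43754, 0.17136 → R0 = 3.13642
x·lx·mx: 0, 0.6099, 1.73964, 1.51086, 2.17672, 2.1877, 1.02816 → Σ = 9.25298
T = 9.25298 / 3.13642 = 2.950172… → 2.95

2.95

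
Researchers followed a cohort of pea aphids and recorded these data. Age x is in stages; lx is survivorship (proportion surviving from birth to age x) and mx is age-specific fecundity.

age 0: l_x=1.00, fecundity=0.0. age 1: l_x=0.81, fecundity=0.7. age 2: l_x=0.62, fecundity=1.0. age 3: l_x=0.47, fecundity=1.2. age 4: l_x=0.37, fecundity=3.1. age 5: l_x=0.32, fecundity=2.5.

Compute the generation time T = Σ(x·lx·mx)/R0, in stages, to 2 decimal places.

lx·mx: 0, 0.567, 0.62, 0.564, 1.147, 0.8 → R0 = 3.698
x·lx·mx: 0, 0.567, 1.24, 1.692, 4.588, 4 → Σ = 12.087
T = 12.087 / 3.698 = 3.268524… → 3.27

3.27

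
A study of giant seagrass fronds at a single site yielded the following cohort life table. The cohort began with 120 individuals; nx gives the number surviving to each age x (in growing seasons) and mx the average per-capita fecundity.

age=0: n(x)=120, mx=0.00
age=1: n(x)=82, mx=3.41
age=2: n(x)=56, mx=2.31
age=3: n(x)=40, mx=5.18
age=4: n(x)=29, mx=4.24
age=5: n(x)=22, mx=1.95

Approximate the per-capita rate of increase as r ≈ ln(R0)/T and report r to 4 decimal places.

lx = nx/n0 = nx/120: 1, 0.68333…, 0.46667…, 0.33333…, 0.24167…, 0.18333…
R0 = Σ lx·mx = 0 + 2.33017… + 1.078… + 1.72667… + 1.02467… + 0.3575… = 6.517…
Σ x·lx·mx = 15.552333…; T = 15.552333…/6.517… = 2.38643…
r ≈ ln(R0)/T = ln(6.517…)/2.38643… = 0.785449… → 0.7854

0.7854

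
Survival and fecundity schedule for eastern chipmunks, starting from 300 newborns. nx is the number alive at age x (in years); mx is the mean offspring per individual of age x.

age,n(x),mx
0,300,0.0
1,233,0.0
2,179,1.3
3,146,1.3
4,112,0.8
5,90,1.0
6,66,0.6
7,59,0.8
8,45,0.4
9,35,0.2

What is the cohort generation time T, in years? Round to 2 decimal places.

lx = nx/n0 = nx/300: 1, 0.77667…, 0.59667…, 0.48667…, 0.37333…, 0.3, 0.22, 0.19667…, 0.15, 0.11667…
lx·mx: 0, 0, 0.775667…, 0.632667…, 0.298667…, 0.3, 0.132, 0.157333…, 0.06, 0.023333… → R0 = 2.379667…
x·lx·mx: 0, 0, 1.551333…, 1.898…, 1.194667…, 1.5, 0.792, 1.101333…, 0.48, 0.21… → Σ = 8.727333…
T = 8.727333… / 2.379667… = 3.66746… → 3.67

3.67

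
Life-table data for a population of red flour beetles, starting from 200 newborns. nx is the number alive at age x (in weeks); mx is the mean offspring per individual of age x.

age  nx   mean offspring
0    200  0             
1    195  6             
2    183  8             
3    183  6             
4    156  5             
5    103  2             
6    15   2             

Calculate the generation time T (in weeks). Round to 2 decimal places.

2.47

lx = nx/n0 = nx/200: 1, 0.975, 0.915, 0.915, 0.78, 0.515, 0.075
lx·mx: 0, 5.85, 7.32, 5.49, 3.9, 1.03, 0.15 → R0 = 23.74
x·lx·mx: 0, 5.85, 14.64, 16.47, 15.6, 5.15, 0.9 → Σ = 58.61
T = 58.61 / 23.74 = 2.468829… → 2.47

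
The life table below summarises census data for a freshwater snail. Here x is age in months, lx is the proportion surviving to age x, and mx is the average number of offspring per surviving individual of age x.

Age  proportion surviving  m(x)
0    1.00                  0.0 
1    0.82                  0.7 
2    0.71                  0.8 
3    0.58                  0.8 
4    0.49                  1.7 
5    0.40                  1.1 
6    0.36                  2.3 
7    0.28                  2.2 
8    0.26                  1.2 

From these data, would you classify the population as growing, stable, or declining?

R0 = Σ lx·mx = 0 + 0.574 + 0.568 + 0.464 + 0.833 + 0.44 + 0.828 + 0.616 + 0.312 = 4.635
R0 > 1, so the population is growing.

growing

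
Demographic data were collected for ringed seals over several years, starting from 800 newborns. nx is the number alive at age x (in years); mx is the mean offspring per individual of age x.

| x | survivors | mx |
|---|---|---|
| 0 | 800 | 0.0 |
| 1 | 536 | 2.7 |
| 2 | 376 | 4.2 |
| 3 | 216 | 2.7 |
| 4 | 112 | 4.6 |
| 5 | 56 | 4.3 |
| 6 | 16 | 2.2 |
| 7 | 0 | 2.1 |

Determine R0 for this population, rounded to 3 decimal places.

5.501

lx = nx/n0 = nx/800: 1, 0.67, 0.47, 0.27, 0.14, 0.07, 0.02, 0
lx·mx by age: 0, 1.809, 1.974, 0.729, 0.644, 0.301, 0.044, 0
R0 = Σ lx·mx = 5.501 → 5.501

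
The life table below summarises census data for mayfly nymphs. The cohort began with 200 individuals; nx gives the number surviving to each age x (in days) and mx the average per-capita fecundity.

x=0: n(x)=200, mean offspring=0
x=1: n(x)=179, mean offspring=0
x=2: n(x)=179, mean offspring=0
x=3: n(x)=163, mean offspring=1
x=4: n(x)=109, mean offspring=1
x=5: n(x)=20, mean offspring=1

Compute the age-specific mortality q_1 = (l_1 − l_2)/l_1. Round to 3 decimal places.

lx = nx/n0 = nx/200: 1, 0.895, 0.895, 0.815, 0.545, 0.1
q_1 = (l_1 − l_2) / l_1 = (0.895 − 0.895) / 0.895
     = 0 / 0.895 = 0 → 0.000

0.000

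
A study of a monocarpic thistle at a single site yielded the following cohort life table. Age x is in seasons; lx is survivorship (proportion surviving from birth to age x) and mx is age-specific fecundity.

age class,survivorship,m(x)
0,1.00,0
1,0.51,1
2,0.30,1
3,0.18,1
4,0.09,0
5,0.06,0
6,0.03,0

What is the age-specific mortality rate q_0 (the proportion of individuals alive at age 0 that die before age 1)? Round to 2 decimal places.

q_0 = (l_0 − l_1) / l_0 = (1 − 0.51) / 1
     = 0.49 / 1 = 0.49 → 0.49

0.49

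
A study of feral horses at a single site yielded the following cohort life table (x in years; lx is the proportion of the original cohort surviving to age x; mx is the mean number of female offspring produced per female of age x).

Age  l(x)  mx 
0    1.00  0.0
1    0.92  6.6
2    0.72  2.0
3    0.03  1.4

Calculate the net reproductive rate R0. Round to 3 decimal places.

lx·mx by age: 0, 6.072, 1.44, 0.042
R0 = Σ lx·mx = 7.554 → 7.554

7.554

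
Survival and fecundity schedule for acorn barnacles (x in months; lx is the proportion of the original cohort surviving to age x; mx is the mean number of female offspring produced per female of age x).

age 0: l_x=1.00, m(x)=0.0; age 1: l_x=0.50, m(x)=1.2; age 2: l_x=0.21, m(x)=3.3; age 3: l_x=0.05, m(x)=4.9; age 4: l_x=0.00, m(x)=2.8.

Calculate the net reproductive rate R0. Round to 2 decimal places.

lx·mx by age: 0, 0.6, 0.693, 0.245, 0
R0 = Σ lx·mx = 1.538 → 1.54

1.54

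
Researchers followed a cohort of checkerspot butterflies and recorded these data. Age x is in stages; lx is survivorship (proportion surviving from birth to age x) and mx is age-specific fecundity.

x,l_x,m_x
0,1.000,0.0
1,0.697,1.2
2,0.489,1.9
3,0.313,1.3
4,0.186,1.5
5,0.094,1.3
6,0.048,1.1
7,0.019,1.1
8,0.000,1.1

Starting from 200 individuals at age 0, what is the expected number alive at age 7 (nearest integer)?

Expected survivors = N0 · l_7 = 200 × 0.019 = 3.8 → 4

4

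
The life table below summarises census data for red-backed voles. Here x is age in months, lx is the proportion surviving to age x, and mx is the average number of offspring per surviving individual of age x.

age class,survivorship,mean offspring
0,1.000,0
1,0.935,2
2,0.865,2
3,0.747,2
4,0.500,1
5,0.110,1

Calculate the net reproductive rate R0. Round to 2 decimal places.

5.70

lx·mx by age: 0, 1.87, 1.73, 1.494, 0.5, 0.11
R0 = Σ lx·mx = 5.704 → 5.70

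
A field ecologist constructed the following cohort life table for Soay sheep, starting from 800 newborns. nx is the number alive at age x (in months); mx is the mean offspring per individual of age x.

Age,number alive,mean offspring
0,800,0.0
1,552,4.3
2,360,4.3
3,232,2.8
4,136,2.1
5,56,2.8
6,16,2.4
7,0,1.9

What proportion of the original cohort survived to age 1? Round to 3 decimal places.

l_1 = n_1/n_0 = 552/800 = 0.69 → 0.690

0.690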